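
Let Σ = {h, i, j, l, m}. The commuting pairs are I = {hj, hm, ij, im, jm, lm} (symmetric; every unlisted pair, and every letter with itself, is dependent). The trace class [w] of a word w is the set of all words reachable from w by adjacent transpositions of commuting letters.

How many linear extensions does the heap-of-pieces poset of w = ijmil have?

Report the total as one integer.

0(i) covers ∅
1(j) covers ∅
2(m) covers ∅
3(i) covers 0:i
4(l) covers 1:j, 3:i
floor of heap: 0:i, 1:j, 2:m
completions by unplaced set U, small U first (add the entries for U minus each lowest piece of U):
  |U|=1: {2}:1  {4}:1
  |U|=2: {1,4}:1  {2,4}:2  {3,4}:1
  |U|=3: {0,3,4}:1  {1,2,4}:3  {1,3,4}:2  {2,3,4}:3
  start at 0(i): 8
  start at 1(j): 4
  start at 2(m): 3
sum over floor = 15

15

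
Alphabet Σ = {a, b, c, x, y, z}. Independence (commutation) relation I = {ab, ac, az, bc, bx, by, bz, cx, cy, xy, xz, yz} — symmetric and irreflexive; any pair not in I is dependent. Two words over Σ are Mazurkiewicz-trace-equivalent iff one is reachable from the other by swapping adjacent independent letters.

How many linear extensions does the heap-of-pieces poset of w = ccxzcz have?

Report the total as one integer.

0(c) covers ∅
1(c) covers 0:c
2(x) covers ∅
3(z) covers 1:c
4(c) covers 3:z
5(z) covers 4:c
floor of heap: 0:c, 2:x
completions by unplaced set U, small U first (add the entries for U minus each lowest piece of U):
  |U|=1: {2}:1  {5}:1
  |U|=2: {2,5}:2  {4,5}:1
  |U|=3: {2,4,5}:3  {3,4,5}:1
  |U|=4: {1,3,4,5}:1  {2,3,4,5}:4
  start at 0(c): 5
  start at 2(x): 1
sum over floor = 6

6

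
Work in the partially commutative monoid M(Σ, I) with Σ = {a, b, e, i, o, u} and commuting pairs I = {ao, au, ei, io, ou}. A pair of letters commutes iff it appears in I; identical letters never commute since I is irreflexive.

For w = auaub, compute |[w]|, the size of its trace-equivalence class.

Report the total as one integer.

6

0(a) covers ∅
1(u) covers ∅
2(a) covers 0:a
3(u) covers 1:u
4(b) covers 2:a, 3:u
floor of heap: 0:a, 1:u
completions by unplaced set U, small U first (add the entries for U minus each lowest piece of U):
  |U|=1: {4}:1
  |U|=2: {2,4}:1  {3,4}:1
  |U|=3: {0,2,4}:1  {1,3,4}:1  {2,3,4}:2
  start at 0(a): 3
  start at 1(u): 3
sum over floor = 6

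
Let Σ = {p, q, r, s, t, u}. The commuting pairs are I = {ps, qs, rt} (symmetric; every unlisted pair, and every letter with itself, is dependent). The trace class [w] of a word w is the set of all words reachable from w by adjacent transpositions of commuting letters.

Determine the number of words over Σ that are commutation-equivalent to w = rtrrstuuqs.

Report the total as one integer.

8

#0=r has no predecessor
#1=t has no predecessor
#2=r depends on [0:r]
#3=r depends on [2:r]
#4=s depends on [1:t, 3:r]
#5=t depends on [4:s]
#6=u depends on [5:t]
#7=u depends on [6:u]
#8=q depends on [7:u]
#9=s depends on [7:u]
sources: [0:r, 1:t]
N(rest) = Σ N(rest − s) over sources s of rest; N(one piece) = 1:
  size 1 → [8]=1  [9]=1
  size 2 → [8,9]=2
  size 3 → [7,8,9]=2
  size 4 → [6,7,8,9]=2
  size 5 → [5,6,7,8,9]=2
  size 6 → [4,5,6,7,8,9]=2
  size 7 → [1,4,5,6,7,8,9]=2  [3,4,5,6,7,8,9]=2
  size 8 → [1,3,4,5,6,7,8,9]=4  [2,3,4,5,6,7,8,9]=2
  first=0(r) contributes 6
  first=1(t) contributes 2
|[w]| = 8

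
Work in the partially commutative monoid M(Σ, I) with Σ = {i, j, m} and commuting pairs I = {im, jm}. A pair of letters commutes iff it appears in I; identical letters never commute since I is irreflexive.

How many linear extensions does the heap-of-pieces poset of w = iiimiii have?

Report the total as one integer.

7

#0=i has no predecessor
#1=i depends on [0:i]
#2=i depends on [1:i]
#3=m has no predecessor
#4=i depends on [2:i]
#5=i depends on [4:i]
#6=i depends on [5:i]
sources: [0:i, 3:m]
N(rest) = Σ N(rest − s) over sources s of rest; N(one piece) = 1:
  size 1 → [3]=1  [6]=1
  size 2 → [3,6]=2  [5,6]=1
  size 3 → [3,5,6]=3  [4,5,6]=1
  size 4 → [2,4,5,6]=1  [3,4,5,6]=4
  size 5 → [1,2,4,5,6]=1  [2,3,4,5,6]=5
  first=0(i) contributes 6
  first=3(m) contributes 1
|[w]| = 7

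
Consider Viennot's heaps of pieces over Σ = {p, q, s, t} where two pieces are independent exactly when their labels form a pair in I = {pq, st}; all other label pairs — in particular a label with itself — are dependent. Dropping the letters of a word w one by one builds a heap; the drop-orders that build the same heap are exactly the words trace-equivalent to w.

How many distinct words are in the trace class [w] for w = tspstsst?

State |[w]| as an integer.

20

drop 0:t onto floor
drop 1:s onto floor
drop 2:p onto {0:t, 1:s}
drop 3:s onto {2:p}
drop 4:t onto {2:p}
drop 5:s onto {3:s}
drop 6:s onto {5:s}
drop 7:t onto {4:t}
ground layer = {0:t, 1:s}
drop-orders for the pieces not yet dropped (sum over which currently-grounded one goes next):
  1 to go: {6} 1  {7} 1
  2 to go: {4,7} 1  {5,6} 1  {6,7} 2
  3 to go: {3,5,6} 1  {4,6,7} 3  {5,6,7} 3
  4 to go: {3,5,6,7} 4  {4,5,6,7} 6
  5 to go: {3,4,5,6,7} 10
  6 to go: {2,3,4,5,6,7} 10
  if 0:t drops first: 10 orders
  if 1:s drops first: 10 orders
heap linearizations: 20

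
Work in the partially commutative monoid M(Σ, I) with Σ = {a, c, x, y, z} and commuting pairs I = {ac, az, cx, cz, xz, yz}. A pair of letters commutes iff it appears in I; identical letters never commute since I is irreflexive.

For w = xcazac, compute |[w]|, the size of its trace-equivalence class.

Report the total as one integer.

piece 0:x — minimal
piece 1:c — minimal
piece 2:a rests on {0:x}
piece 3:z — minimal
piece 4:a rests on {2:a}
piece 5:c rests on {1:c}
minimal pieces: {0:x, 1:c, 3:z}
ways to finish when only these pieces remain (= sum over removing one remaining piece with nothing left below it):
  1 left: {3}→1  {4}→1  {5}→1
  2 left: {1,5}→1  {2,4}→1  {3,4}→2  {3,5}→2  {4,5}→2
  3 left: {0,2,4}→1  {1,3,5}→3  {1,4,5}→3  {2,3,4}→3  {2,4,5}→3  {3,4,5}→6
  4 left: {0,2,3,4}→4  {0,2,4,5}→4  {1,2,4,5}→6  {1,3,4,5}→12  {2,3,4,5}→12
  placing 0:x first → 30 extensions
  placing 1:c first → 20 extensions
  placing 3:z first → 10 extensions
total linear extensions = 60

60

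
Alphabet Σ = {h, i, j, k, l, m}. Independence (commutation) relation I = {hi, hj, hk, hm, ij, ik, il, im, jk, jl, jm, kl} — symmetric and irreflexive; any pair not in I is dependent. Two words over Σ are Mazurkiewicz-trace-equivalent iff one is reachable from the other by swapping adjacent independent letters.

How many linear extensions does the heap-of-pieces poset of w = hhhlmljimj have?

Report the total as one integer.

360

0(h) covers ∅
1(h) covers 0:h
2(h) covers 1:h
3(l) covers 2:h
4(m) covers 3:l
5(l) covers 4:m
6(j) covers ∅
7(i) covers ∅
8(m) covers 5:l
9(j) covers 6:j
floor of heap: 0:h, 6:j, 7:i
completions by unplaced set U, small U first (add the entries for U minus each lowest piece of U):
  |U|=1: {7}:1  {8}:1  {9}:1
  |U|=2: {5,8}:1  {6,9}:1  {7,8}:2  {7,9}:2  {8,9}:2
  |U|=3: {4,5,8}:1  {5,7,8}:3  {5,8,9}:3  {6,7,9}:3  {6,8,9}:3  {7,8,9}:6
  |U|=4: {3,4,5,8}:1  {4,5,7,8}:4  {4,5,8,9}:4  {5,6,8,9}:6  {5,7,8,9}:12  {6,7,8,9}:12
  |U|=5: {2,3,4,5,8}:1  {3,4,5,7,8}:5  {3,4,5,8,9}:5  {4,5,6,8,9}:10  {4,5,7,8,9}:20  {5,6,7,8,9}:30
  |U|=6: {1,2,3,4,5,8}:1  {2,3,4,5,7,8}:6  {2,3,4,5,8,9}:6  {3,4,5,6,8,9}:15  {3,4,5,7,8,9}:30  {4,5,6,7,8,9}:60
  |U|=7: {0,1,2,3,4,5,8}:1  {1,2,3,4,5,7,8}:7  {1,2,3,4,5,8,9}:7  {2,3,4,5,6,8,9}:21  {2,3,4,5,7,8,9}:42  {3,4,5,6,7,8,9}:105
  |U|=8: {0,1,2,3,4,5,7,8}:8  {0,1,2,3,4,5,8,9}:8  {1,2,3,4,5,6,8,9}:28  {1,2,3,4,5,7,8,9}:56  {2,3,4,5,6,7,8,9}:168
  start at 0(h): 252
  start at 6(j): 72
  start at 7(i): 36
sum over floor = 360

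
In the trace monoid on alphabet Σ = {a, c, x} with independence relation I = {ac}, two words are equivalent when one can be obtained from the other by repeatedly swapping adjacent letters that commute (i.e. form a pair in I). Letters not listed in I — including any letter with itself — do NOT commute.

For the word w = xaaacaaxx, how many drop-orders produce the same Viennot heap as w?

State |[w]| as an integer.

0(x) covers ∅
1(a) covers 0:x
2(a) covers 1:a
3(a) covers 2:a
4(c) covers 0:x
5(a) covers 3:a
6(a) covers 5:a
7(x) covers 4:c, 6:a
8(x) covers 7:x
floor of heap: 0:x
completions by unplaced set U, small U first (add the entries for U minus each lowest piece of U):
  |U|=1: {8}:1
  |U|=2: {7,8}:1
  |U|=3: {4,7,8}:1  {6,7,8}:1
  |U|=4: {4,6,7,8}:2  {5,6,7,8}:1
  |U|=5: {3,5,6,7,8}:1  {4,5,6,7,8}:3
  |U|=6: {2,3,5,6,7,8}:1  {3,4,5,6,7,8}:4
  |U|=7: {1,2,3,5,6,7,8}:1  {2,3,4,5,6,7,8}:5
  start at 0(x): 6

6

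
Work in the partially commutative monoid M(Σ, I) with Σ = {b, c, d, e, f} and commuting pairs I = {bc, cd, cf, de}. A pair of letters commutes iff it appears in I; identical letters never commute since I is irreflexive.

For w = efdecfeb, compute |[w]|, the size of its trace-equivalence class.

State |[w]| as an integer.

5

drop 0:e onto floor
drop 1:f onto {0:e}
drop 2:d onto {1:f}
drop 3:e onto {1:f}
drop 4:c onto {3:e}
drop 5:f onto {2:d, 3:e}
drop 6:e onto {4:c, 5:f}
drop 7:b onto {6:e}
ground layer = {0:e}
drop-orders for the pieces not yet dropped (sum over which currently-grounded one goes next):
  1 to go: {7} 1
  2 to go: {6,7} 1
  3 to go: {4,6,7} 1  {5,6,7} 1
  4 to go: {2,5,6,7} 1  {4,5,6,7} 2
  5 to go: {2,4,5,6,7} 3  {3,4,5,6,7} 2
  6 to go: {2,3,4,5,6,7} 5
  if 0:e drops first: 5 orders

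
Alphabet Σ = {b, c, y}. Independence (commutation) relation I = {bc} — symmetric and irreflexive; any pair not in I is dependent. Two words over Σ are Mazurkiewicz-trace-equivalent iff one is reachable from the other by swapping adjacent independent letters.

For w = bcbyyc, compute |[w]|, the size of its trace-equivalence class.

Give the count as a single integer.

3

0(b) covers ∅
1(c) covers ∅
2(b) covers 0:b
3(y) covers 1:c, 2:b
4(y) covers 3:y
5(c) covers 4:y
floor of heap: 0:b, 1:c
completions by unplaced set U, small U first (add the entries for U minus each lowest piece of U):
  |U|=1: {5}:1
  |U|=2: {4,5}:1
  |U|=3: {3,4,5}:1
  |U|=4: {1,3,4,5}:1  {2,3,4,5}:1
  start at 0(b): 2
  start at 1(c): 1
sum over floor = 3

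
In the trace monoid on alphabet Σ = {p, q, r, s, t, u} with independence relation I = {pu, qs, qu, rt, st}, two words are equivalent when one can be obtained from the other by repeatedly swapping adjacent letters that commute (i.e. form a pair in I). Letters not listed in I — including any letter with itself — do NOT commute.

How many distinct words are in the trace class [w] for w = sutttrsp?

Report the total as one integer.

10

piece 0:s — minimal
piece 1:u rests on {0:s}
piece 2:t rests on {1:u}
piece 3:t rests on {2:t}
piece 4:t rests on {3:t}
piece 5:r rests on {1:u}
piece 6:s rests on {5:r}
piece 7:p rests on {4:t, 6:s}
minimal pieces: {0:s}
ways to finish when only these pieces remain (= sum over removing one remaining piece with nothing left below it):
  1 left: {7}→1
  2 left: {4,7}→1  {6,7}→1
  3 left: {3,4,7}→1  {4,6,7}→2  {5,6,7}→1
  4 left: {2,3,4,7}→1  {3,4,6,7}→3  {4,5,6,7}→3
  5 left: {2,3,4,6,7}→4  {3,4,5,6,7}→6
  6 left: {2,3,4,5,6,7}→10
  placing 0:s first → 10 extensions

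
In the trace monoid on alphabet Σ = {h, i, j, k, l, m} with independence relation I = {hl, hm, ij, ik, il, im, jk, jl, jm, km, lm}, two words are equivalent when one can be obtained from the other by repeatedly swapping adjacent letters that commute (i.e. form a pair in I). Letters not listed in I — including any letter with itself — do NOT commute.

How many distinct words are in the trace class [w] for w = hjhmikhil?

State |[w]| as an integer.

63

drop 0:h onto floor
drop 1:j onto {0:h}
drop 2:h onto {1:j}
drop 3:m onto floor
drop 4:i onto {2:h}
drop 5:k onto {2:h}
drop 6:h onto {4:i, 5:k}
drop 7:i onto {6:h}
drop 8:l onto {5:k}
ground layer = {0:h, 3:m}
drop-orders for the pieces not yet dropped (sum over which currently-grounded one goes next):
  1 to go: {3} 1  {7} 1  {8} 1
  2 to go: {3,7} 2  {3,8} 2  {6,7} 1  {7,8} 2
  3 to go: {3,6,7} 3  {3,7,8} 6  {4,6,7} 1  {6,7,8} 3
  4 to go: {3,4,6,7} 4  {3,6,7,8} 12  {4,6,7,8} 4  {5,6,7,8} 3
  5 to go: {3,4,6,7,8} 20  {3,5,6,7,8} 15  {4,5,6,7,8} 7
  6 to go: {2,4,5,6,7,8} 7  {3,4,5,6,7,8} 42
  7 to go: {1,2,4,5,6,7,8} 7  {2,3,4,5,6,7,8} 49
  if 0:h drops first: 56 orders
  if 3:m drops first: 7 orders
heap linearizations: 63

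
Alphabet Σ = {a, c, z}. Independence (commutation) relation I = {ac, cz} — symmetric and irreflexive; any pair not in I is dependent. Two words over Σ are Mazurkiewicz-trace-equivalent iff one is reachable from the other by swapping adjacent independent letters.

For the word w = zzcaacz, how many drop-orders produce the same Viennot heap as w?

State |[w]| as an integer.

piece 0:z — minimal
piece 1:z rests on {0:z}
piece 2:c — minimal
piece 3:a rests on {1:z}
piece 4:a rests on {3:a}
piece 5:c rests on {2:c}
piece 6:z rests on {4:a}
minimal pieces: {0:z, 2:c}
ways to finish when only these pieces remain (= sum over removing one remaining piece with nothing left below it):
  1 left: {5}→1  {6}→1
  2 left: {2,5}→1  {4,6}→1  {5,6}→2
  3 left: {2,5,6}→3  {3,4,6}→1  {4,5,6}→3
  4 left: {1,3,4,6}→1  {2,4,5,6}→6  {3,4,5,6}→4
  5 left: {0,1,3,4,6}→1  {1,3,4,5,6}→5  {2,3,4,5,6}→10
  placing 0:z first → 15 extensions
  placing 2:c first → 6 extensions
total linear extensions = 21

21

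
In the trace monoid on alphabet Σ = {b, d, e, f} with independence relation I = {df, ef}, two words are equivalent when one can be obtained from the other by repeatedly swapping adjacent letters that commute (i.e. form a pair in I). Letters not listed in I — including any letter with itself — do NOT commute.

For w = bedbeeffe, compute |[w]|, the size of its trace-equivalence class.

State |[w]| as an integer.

0(b) covers ∅
1(e) covers 0:b
2(d) covers 1:e
3(b) covers 2:d
4(e) covers 3:b
5(e) covers 4:e
6(f) covers 3:b
7(f) covers 6:f
8(e) covers 5:e
floor of heap: 0:b
completions by unplaced set U, small U first (add the entries for U minus each lowest piece of U):
  |U|=1: {7}:1  {8}:1
  |U|=2: {5,8}:1  {6,7}:1  {7,8}:2
  |U|=3: {4,5,8}:1  {5,7,8}:3  {6,7,8}:3
  |U|=4: {4,5,7,8}:4  {5,6,7,8}:6
  |U|=5: {4,5,6,7,8}:10
  |U|=6: {3,4,5,6,7,8}:10
  |U|=7: {2,3,4,5,6,7,8}:10
  start at 0(b): 10

10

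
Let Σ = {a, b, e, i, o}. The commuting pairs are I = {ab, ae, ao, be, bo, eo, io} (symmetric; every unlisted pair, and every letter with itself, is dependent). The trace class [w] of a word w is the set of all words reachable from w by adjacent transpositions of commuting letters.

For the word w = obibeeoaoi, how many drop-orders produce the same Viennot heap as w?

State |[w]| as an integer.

#0=o has no predecessor
#1=b has no predecessor
#2=i depends on [1:b]
#3=b depends on [2:i]
#4=e depends on [2:i]
#5=e depends on [4:e]
#6=o depends on [0:o]
#7=a depends on [2:i]
#8=o depends on [6:o]
#9=i depends on [3:b, 5:e, 7:a]
sources: [0:o, 1:b]
N(rest) = Σ N(rest − s) over sources s of rest; N(one piece) = 1:
  size 1 → [8]=1  [9]=1
  size 2 → [3,9]=1  [5,9]=1  [6,8]=1  [7,9]=1  [8,9]=2
  size 3 → [0,6,8]=1  [3,5,9]=2  [3,7,9]=2  [3,8,9]=3  [4,5,9]=1  [5,7,9]=2  [5,8,9]=3  [6,8,9]=3  [7,8,9]=3
  size 4 → [0,6,8,9]=4  [3,4,5,9]=3  [3,5,7,9]=6  [3,5,8,9]=8  [3,6,8,9]=6  [3,7,8,9]=8  [4,5,7,9]=3  [4,5,8,9]=4  [5,6,8,9]=6  [5,7,8,9]=8  [6,7,8,9]=6
  size 5 → [0,3,6,8,9]=10  [0,5,6,8,9]=10  [0,6,7,8,9]=10  [3,4,5,7,9]=12  [3,4,5,8,9]=15  [3,5,6,8,9]=20  [3,5,7,8,9]=30  [3,6,7,8,9]=20  [4,5,6,8,9]=10  [4,5,7,8,9]=15  [5,6,7,8,9]=20
  size 6 → [0,3,5,6,8,9]=40  [0,3,6,7,8,9]=40  [0,4,5,6,8,9]=20  [0,5,6,7,8,9]=40  [2,3,4,5,7,9]=12  [3,4,5,6,8,9]=45  [3,4,5,7,8,9]=72  [3,5,6,7,8,9]=90  [4,5,6,7,8,9]=45
  size 7 → [0,3,4,5,6,8,9]=105  [0,3,5,6,7,8,9]=210  [0,4,5,6,7,8,9]=105  [1,2,3,4,5,7,9]=12  [2,3,4,5,7,8,9]=84  [3,4,5,6,7,8,9]=252
  size 8 → [0,3,4,5,6,7,8,9]=672  [1,2,3,4,5,7,8,9]=96  [2,3,4,5,6,7,8,9]=336
  first=0(o) contributes 432
  first=1(b) contributes 1008
|[w]| = 1440

1440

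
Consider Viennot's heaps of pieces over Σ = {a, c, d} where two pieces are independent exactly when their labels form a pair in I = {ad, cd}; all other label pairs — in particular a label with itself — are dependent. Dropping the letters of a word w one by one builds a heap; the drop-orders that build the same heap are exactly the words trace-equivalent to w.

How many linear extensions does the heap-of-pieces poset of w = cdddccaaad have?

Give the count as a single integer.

drop 0:c onto floor
drop 1:d onto floor
drop 2:d onto {1:d}
drop 3:d onto {2:d}
drop 4:c onto {0:c}
drop 5:c onto {4:c}
drop 6:a onto {5:c}
drop 7:a onto {6:a}
drop 8:a onto {7:a}
drop 9:d onto {3:d}
ground layer = {0:c, 1:d}
drop-orders for the pieces not yet dropped (sum over which currently-grounded one goes next):
  1 to go: {8} 1  {9} 1
  2 to go: {3,9} 1  {7,8} 1  {8,9} 2
  3 to go: {2,3,9} 1  {3,8,9} 3  {6,7,8} 1  {7,8,9} 3
  4 to go: {1,2,3,9} 1  {2,3,8,9} 4  {3,7,8,9} 6  {5,6,7,8} 1  {6,7,8,9} 4
  5 to go: {1,2,3,8,9} 5  {2,3,7,8,9} 10  {3,6,7,8,9} 10  {4,5,6,7,8} 1  {5,6,7,8,9} 5
  6 to go: {0,4,5,6,7,8} 1  {1,2,3,7,8,9} 15  {2,3,6,7,8,9} 20  {3,5,6,7,8,9} 15  {4,5,6,7,8,9} 6
  7 to go: {0,4,5,6,7,8,9} 7  {1,2,3,6,7,8,9} 35  {2,3,5,6,7,8,9} 35  {3,4,5,6,7,8,9} 21
  8 to go: {0,3,4,5,6,7,8,9} 28  {1,2,3,5,6,7,8,9} 70  {2,3,4,5,6,7,8,9} 56
  if 0:c drops first: 126 orders
  if 1:d drops first: 84 orders
heap linearizations: 210

210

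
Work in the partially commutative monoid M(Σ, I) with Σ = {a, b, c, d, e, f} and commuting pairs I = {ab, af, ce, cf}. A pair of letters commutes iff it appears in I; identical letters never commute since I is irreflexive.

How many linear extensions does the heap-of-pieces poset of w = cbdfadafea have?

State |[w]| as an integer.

0(c) covers ∅
1(b) covers 0:c
2(d) covers 1:b
3(f) covers 2:d
4(a) covers 2:d
5(d) covers 3:f, 4:a
6(a) covers 5:d
7(f) covers 5:d
8(e) covers 6:a, 7:f
9(a) covers 8:e
floor of heap: 0:c
completions by unplaced set U, small U first (add the entries for U minus each lowest piece of U):
  |U|=1: {9}:1
  |U|=2: {8,9}:1
  |U|=3: {6,8,9}:1  {7,8,9}:1
  |U|=4: {6,7,8,9}:2
  |U|=5: {5,6,7,8,9}:2
  |U|=6: {3,5,6,7,8,9}:2  {4,5,6,7,8,9}:2
  |U|=7: {3,4,5,6,7,8,9}:4
  |U|=8: {2,3,4,5,6,7,8,9}:4
  start at 0(c): 4

4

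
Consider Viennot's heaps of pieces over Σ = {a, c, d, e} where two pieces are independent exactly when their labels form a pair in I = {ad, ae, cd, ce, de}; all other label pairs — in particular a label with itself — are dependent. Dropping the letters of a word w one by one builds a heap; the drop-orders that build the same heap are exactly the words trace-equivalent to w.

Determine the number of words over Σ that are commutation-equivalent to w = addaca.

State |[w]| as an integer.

#0=a has no predecessor
#1=d has no predecessor
#2=d depends on [1:d]
#3=a depends on [0:a]
#4=c depends on [3:a]
#5=a depends on [4:c]
sources: [0:a, 1:d]
N(rest) = Σ N(rest − s) over sources s of rest; N(one piece) = 1:
  size 1 → [2]=1  [5]=1
  size 2 → [1,2]=1  [2,5]=2  [4,5]=1
  size 3 → [1,2,5]=3  [2,4,5]=3  [3,4,5]=1
  size 4 → [0,3,4,5]=1  [1,2,4,5]=6  [2,3,4,5]=4
  first=0(a) contributes 10
  first=1(d) contributes 5
|[w]| = 15

15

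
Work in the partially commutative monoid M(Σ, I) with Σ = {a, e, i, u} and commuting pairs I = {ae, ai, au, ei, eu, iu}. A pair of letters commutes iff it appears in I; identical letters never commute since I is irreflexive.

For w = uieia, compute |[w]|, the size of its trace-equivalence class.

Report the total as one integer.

drop 0:u onto floor
drop 1:i onto floor
drop 2:e onto floor
drop 3:i onto {1:i}
drop 4:a onto floor
ground layer = {0:u, 1:i, 2:e, 4:a}
drop-orders for the pieces not yet dropped (sum over which currently-grounded one goes next):
  1 to go: {0} 1  {2} 1  {3} 1  {4} 1
  2 to go: {0,2} 2  {0,3} 2  {0,4} 2  {1,3} 1  {2,3} 2  {2,4} 2  {3,4} 2
  3 to go: {0,1,3} 3  {0,2,3} 6  {0,2,4} 6  {0,3,4} 6  {1,2,3} 3  {1,3,4} 3  {2,3,4} 6
  if 0:u drops first: 12 orders
  if 1:i drops first: 24 orders
  if 2:e drops first: 12 orders
  if 4:a drops first: 12 orders
heap linearizations: 60

60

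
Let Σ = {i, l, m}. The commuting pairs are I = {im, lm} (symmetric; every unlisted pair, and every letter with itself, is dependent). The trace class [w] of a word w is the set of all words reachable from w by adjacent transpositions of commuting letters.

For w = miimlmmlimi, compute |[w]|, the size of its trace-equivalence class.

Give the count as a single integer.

#0=m has no predecessor
#1=i has no predecessor
#2=i depends on [1:i]
#3=m depends on [0:m]
#4=l depends on [2:i]
#5=m depends on [3:m]
#6=m depends on [5:m]
#7=l depends on [4:l]
#8=i depends on [7:l]
#9=m depends on [6:m]
#10=i depends on [8:i]
sources: [0:m, 1:i]
N(rest) = Σ N(rest − s) over sources s of rest; N(one piece) = 1:
  size 1 → [9]=1  [10]=1
  size 2 → [6,9]=1  [8,10]=1  [9,10]=2
  size 3 → [5,6,9]=1  [6,9,10]=3  [7,8,10]=1  [8,9,10]=3
  size 4 → [3,5,6,9]=1  [4,7,8,10]=1  [5,6,9,10]=4  [6,8,9,10]=6  [7,8,9,10]=4
  size 5 → [0,3,5,6,9]=1  [2,4,7,8,10]=1  [3,5,6,9,10]=5  [4,7,8,9,10]=5  [5,6,8,9,10]=10  [6,7,8,9,10]=10
  size 6 → [0,3,5,6,9,10]=6  [1,2,4,7,8,10]=1  [2,4,7,8,9,10]=6  [3,5,6,8,9,10]=15  [4,6,7,8,9,10]=15  [5,6,7,8,9,10]=20
  size 7 → [0,3,5,6,8,9,10]=21  [1,2,4,7,8,9,10]=7  [2,4,6,7,8,9,10]=21  [3,5,6,7,8,9,10]=35  [4,5,6,7,8,9,10]=35
  size 8 → [0,3,5,6,7,8,9,10]=56  [1,2,4,6,7,8,9,10]=28  [2,4,5,6,7,8,9,10]=56  [3,4,5,6,7,8,9,10]=70
  size 9 → [0,3,4,5,6,7,8,9,10]=126  [1,2,4,5,6,7,8,9,10]=84  [2,3,4,5,6,7,8,9,10]=126
  first=0(m) contributes 210
  first=1(i) contributes 252
|[w]| = 462

462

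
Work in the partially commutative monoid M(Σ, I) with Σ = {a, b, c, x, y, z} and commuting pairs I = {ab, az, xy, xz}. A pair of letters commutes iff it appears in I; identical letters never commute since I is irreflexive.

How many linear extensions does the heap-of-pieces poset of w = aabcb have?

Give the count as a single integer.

3

drop 0:a onto floor
drop 1:a onto {0:a}
drop 2:b onto floor
drop 3:c onto {1:a, 2:b}
drop 4:b onto {3:c}
ground layer = {0:a, 2:b}
drop-orders for the pieces not yet dropped (sum over which currently-grounded one goes next):
  1 to go: {4} 1
  2 to go: {3,4} 1
  3 to go: {1,3,4} 1  {2,3,4} 1
  if 0:a drops first: 2 orders
  if 2:b drops first: 1 orders
heap linearizations: 3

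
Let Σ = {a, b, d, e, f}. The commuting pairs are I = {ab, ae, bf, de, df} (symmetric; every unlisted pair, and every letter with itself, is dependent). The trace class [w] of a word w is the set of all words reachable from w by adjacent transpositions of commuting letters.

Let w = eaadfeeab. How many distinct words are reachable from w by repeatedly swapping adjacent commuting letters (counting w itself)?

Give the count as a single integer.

0(e) covers ∅
1(a) covers ∅
2(a) covers 1:a
3(d) covers 2:a
4(f) covers 0:e, 2:a
5(e) covers 4:f
6(e) covers 5:e
7(a) covers 3:d, 4:f
8(b) covers 3:d, 6:e
floor of heap: 0:e, 1:a
completions by unplaced set U, small U first (add the entries for U minus each lowest piece of U):
  |U|=1: {7}:1  {8}:1
  |U|=2: {6,8}:1  {7,8}:2
  |U|=3: {3,7,8}:2  {5,6,8}:1  {6,7,8}:3
  |U|=4: {3,6,7,8}:5  {5,6,7,8}:4
  |U|=5: {3,5,6,7,8}:9  {4,5,6,7,8}:4
  |U|=6: {0,4,5,6,7,8}:4  {3,4,5,6,7,8}:13
  |U|=7: {0,3,4,5,6,7,8}:17  {2,3,4,5,6,7,8}:13
  start at 0(e): 13
  start at 1(a): 30
sum over floor = 43

43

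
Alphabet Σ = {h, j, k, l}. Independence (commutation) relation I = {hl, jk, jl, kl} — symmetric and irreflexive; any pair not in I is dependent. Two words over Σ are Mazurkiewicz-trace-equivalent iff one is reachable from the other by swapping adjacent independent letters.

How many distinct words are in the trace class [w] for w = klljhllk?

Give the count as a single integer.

#0=k has no predecessor
#1=l has no predecessor
#2=l depends on [1:l]
#3=j has no predecessor
#4=h depends on [0:k, 3:j]
#5=l depends on [2:l]
#6=l depends on [5:l]
#7=k depends on [4:h]
sources: [0:k, 1:l, 3:j]
N(rest) = Σ N(rest − s) over sources s of rest; N(one piece) = 1:
  size 1 → [6]=1  [7]=1
  size 2 → [4,7]=1  [5,6]=1  [6,7]=2
  size 3 → [0,4,7]=1  [2,5,6]=1  [3,4,7]=1  [4,6,7]=3  [5,6,7]=3
  size 4 → [0,3,4,7]=2  [0,4,6,7]=4  [1,2,5,6]=1  [2,5,6,7]=4  [3,4,6,7]=4  [4,5,6,7]=6
  size 5 → [0,3,4,6,7]=10  [0,4,5,6,7]=10  [1,2,5,6,7]=5  [2,4,5,6,7]=10  [3,4,5,6,7]=10
  size 6 → [0,2,4,5,6,7]=20  [0,3,4,5,6,7]=30  [1,2,4,5,6,7]=15  [2,3,4,5,6,7]=20
  first=0(k) contributes 35
  first=1(l) contributes 70
  first=3(j) contributes 35
|[w]| = 140

140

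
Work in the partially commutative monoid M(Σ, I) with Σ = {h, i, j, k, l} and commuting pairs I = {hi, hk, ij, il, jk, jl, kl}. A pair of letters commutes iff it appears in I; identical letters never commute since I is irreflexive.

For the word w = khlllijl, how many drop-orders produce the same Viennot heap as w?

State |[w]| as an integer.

140

drop 0:k onto floor
drop 1:h onto floor
drop 2:l onto {1:h}
drop 3:l onto {2:l}
drop 4:l onto {3:l}
drop 5:i onto {0:k}
drop 6:j onto {1:h}
drop 7:l onto {4:l}
ground layer = {0:k, 1:h}
drop-orders for the pieces not yet dropped (sum over which currently-grounded one goes next):
  1 to go: {5} 1  {6} 1  {7} 1
  2 to go: {0,5} 1  {4,7} 1  {5,6} 2  {5,7} 2  {6,7} 2
  3 to go: {0,5,6} 3  {0,5,7} 3  {3,4,7} 1  {4,5,7} 3  {4,6,7} 3  {5,6,7} 6
  4 to go: {0,4,5,7} 6  {0,5,6,7} 12  {2,3,4,7} 1  {3,4,5,7} 4  {3,4,6,7} 4  {4,5,6,7} 12
  5 to go: {0,3,4,5,7} 10  {0,4,5,6,7} 30  {2,3,4,5,7} 5  {2,3,4,6,7} 5  {3,4,5,6,7} 20
  6 to go: {0,2,3,4,5,7} 15  {0,3,4,5,6,7} 60  {1,2,3,4,6,7} 5  {2,3,4,5,6,7} 30
  if 0:k drops first: 35 orders
  if 1:h drops first: 105 orders
heap linearizations: 140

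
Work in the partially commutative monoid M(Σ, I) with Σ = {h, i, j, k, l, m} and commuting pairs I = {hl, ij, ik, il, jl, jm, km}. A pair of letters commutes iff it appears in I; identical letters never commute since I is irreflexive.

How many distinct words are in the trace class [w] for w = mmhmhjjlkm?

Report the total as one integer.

0(m) covers ∅
1(m) covers 0:m
2(h) covers 1:m
3(m) covers 2:h
4(h) covers 3:m
5(j) covers 4:h
6(j) covers 5:j
7(l) covers 3:m
8(k) covers 6:j, 7:l
9(m) covers 4:h, 7:l
floor of heap: 0:m
completions by unplaced set U, small U first (add the entries for U minus each lowest piece of U):
  |U|=1: {8}:1  {9}:1
  |U|=2: {6,8}:1  {8,9}:2
  |U|=3: {5,6,8}:1  {6,8,9}:3  {7,8,9}:2
  |U|=4: {5,6,8,9}:4  {6,7,8,9}:5
  |U|=5: {4,5,6,8,9}:4  {5,6,7,8,9}:9
  |U|=6: {4,5,6,7,8,9}:13
  |U|=7: {3,4,5,6,7,8,9}:13
  |U|=8: {2,3,4,5,6,7,8,9}:13
  start at 0(m): 13

13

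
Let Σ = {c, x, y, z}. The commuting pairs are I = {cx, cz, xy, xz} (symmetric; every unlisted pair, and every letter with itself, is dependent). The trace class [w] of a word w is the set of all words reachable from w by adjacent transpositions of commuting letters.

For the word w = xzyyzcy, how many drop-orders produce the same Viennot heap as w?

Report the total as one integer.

drop 0:x onto floor
drop 1:z onto floor
drop 2:y onto {1:z}
drop 3:y onto {2:y}
drop 4:z onto {3:y}
drop 5:c onto {3:y}
drop 6:y onto {4:z, 5:c}
ground layer = {0:x, 1:z}
drop-orders for the pieces not yet dropped (sum over which currently-grounded one goes next):
  1 to go: {0} 1  {6} 1
  2 to go: {0,6} 2  {4,6} 1  {5,6} 1
  3 to go: {0,4,6} 3  {0,5,6} 3  {4,5,6} 2
  4 to go: {0,4,5,6} 8  {3,4,5,6} 2
  5 to go: {0,3,4,5,6} 10  {2,3,4,5,6} 2
  if 0:x drops first: 2 orders
  if 1:z drops first: 12 orders
heap linearizations: 14

14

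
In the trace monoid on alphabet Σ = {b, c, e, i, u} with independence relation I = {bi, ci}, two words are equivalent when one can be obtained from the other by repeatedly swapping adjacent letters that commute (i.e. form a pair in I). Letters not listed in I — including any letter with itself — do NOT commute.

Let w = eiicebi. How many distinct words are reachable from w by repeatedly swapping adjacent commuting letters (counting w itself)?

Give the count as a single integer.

0(e) covers ∅
1(i) covers 0:e
2(i) covers 1:i
3(c) covers 0:e
4(e) covers 2:i, 3:c
5(b) covers 4:e
6(i) covers 4:e
floor of heap: 0:e
completions by unplaced set U, small U first (add the entries for U minus each lowest piece of U):
  |U|=1: {5}:1  {6}:1
  |U|=2: {5,6}:2
  |U|=3: {4,5,6}:2
  |U|=4: {2,4,5,6}:2  {3,4,5,6}:2
  |U|=5: {1,2,4,5,6}:2  {2,3,4,5,6}:4
  start at 0(e): 6

6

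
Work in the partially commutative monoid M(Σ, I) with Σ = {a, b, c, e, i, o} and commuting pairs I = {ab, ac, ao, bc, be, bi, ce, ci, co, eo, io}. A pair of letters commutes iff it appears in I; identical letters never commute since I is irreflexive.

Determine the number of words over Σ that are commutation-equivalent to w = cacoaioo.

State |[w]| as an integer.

0(c) covers ∅
1(a) covers ∅
2(c) covers 0:c
3(o) covers ∅
4(a) covers 1:a
5(i) covers 4:a
6(o) covers 3:o
7(o) covers 6:o
floor of heap: 0:c, 1:a, 3:o
completions by unplaced set U, small U first (add the entries for U minus each lowest piece of U):
  |U|=1: {2}:1  {5}:1  {7}:1
  |U|=2: {0,2}:1  {2,5}:2  {2,7}:2  {4,5}:1  {5,7}:2  {6,7}:1
  |U|=3: {0,2,5}:3  {0,2,7}:3  {1,4,5}:1  {2,4,5}:3  {2,5,7}:6  {2,6,7}:3  {3,6,7}:1  {4,5,7}:3  {5,6,7}:3
  |U|=4: {0,2,4,5}:6  {0,2,5,7}:12  {0,2,6,7}:6  {1,2,4,5}:4  {1,4,5,7}:4  {2,3,6,7}:4  {2,4,5,7}:12  {2,5,6,7}:12  {3,5,6,7}:4  {4,5,6,7}:6
  |U|=5: {0,1,2,4,5}:10  {0,2,3,6,7}:10  {0,2,4,5,7}:30  {0,2,5,6,7}:30  {1,2,4,5,7}:20  {1,4,5,6,7}:10  {2,3,5,6,7}:20  {2,4,5,6,7}:30  {3,4,5,6,7}:10
  |U|=6: {0,1,2,4,5,7}:60  {0,2,3,5,6,7}:60  {0,2,4,5,6,7}:90  {1,2,4,5,6,7}:60  {1,3,4,5,6,7}:20  {2,3,4,5,6,7}:60
  start at 0(c): 140
  start at 1(a): 210
  start at 3(o): 210
sum over floor = 560

560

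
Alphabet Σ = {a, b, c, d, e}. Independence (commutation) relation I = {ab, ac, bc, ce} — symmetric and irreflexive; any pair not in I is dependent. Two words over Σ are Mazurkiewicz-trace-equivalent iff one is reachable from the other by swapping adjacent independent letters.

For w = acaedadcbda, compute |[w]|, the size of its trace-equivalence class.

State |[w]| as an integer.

8

0(a) covers ∅
1(c) covers ∅
2(a) covers 0:a
3(e) covers 2:a
4(d) covers 1:c, 3:e
5(a) covers 4:d
6(d) covers 5:a
7(c) covers 6:d
8(b) covers 6:d
9(d) covers 7:c, 8:b
10(a) covers 9:d
floor of heap: 0:a, 1:c
completions by unplaced set U, small U first (add the entries for U minus each lowest piece of U):
  |U|=1: {10}:1
  |U|=2: {9,10}:1
  |U|=3: {7,9,10}:1  {8,9,10}:1
  |U|=4: {7,8,9,10}:2
  |U|=5: {6,7,8,9,10}:2
  |U|=6: {5,6,7,8,9,10}:2
  |U|=7: {4,5,6,7,8,9,10}:2
  |U|=8: {1,4,5,6,7,8,9,10}:2  {3,4,5,6,7,8,9,10}:2
  |U|=9: {1,3,4,5,6,7,8,9,10}:4  {2,3,4,5,6,7,8,9,10}:2
  start at 0(a): 6
  start at 1(c): 2
sum over floor = 8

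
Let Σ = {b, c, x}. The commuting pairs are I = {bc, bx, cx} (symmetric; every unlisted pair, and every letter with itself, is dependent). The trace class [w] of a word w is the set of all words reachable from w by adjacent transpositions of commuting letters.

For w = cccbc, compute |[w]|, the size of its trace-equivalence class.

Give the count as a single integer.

5

piece 0:c — minimal
piece 1:c rests on {0:c}
piece 2:c rests on {1:c}
piece 3:b — minimal
piece 4:c rests on {2:c}
minimal pieces: {0:c, 3:b}
ways to finish when only these pieces remain (= sum over removing one remaining piece with nothing left below it):
  1 left: {3}→1  {4}→1
  2 left: {2,4}→1  {3,4}→2
  3 left: {1,2,4}→1  {2,3,4}→3
  placing 0:c first → 4 extensions
  placing 3:b first → 1 extensions
total linear extensions = 5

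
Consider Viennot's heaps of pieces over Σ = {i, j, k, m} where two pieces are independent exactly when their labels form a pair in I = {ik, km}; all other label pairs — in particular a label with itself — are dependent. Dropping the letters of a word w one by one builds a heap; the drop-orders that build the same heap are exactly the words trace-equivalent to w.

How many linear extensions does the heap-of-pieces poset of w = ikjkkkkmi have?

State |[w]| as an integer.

0(i) covers ∅
1(k) covers ∅
2(j) covers 0:i, 1:k
3(k) covers 2:j
4(k) covers 3:k
5(k) covers 4:k
6(k) covers 5:k
7(m) covers 2:j
8(i) covers 7:m
floor of heap: 0:i, 1:k
completions by unplaced set U, small U first (add the entries for U minus each lowest piece of U):
  |U|=1: {6}:1  {8}:1
  |U|=2: {5,6}:1  {6,8}:2  {7,8}:1
  |U|=3: {4,5,6}:1  {5,6,8}:3  {6,7,8}:3
  |U|=4: {3,4,5,6}:1  {4,5,6,8}:4  {5,6,7,8}:6
  |U|=5: {3,4,5,6,8}:5  {4,5,6,7,8}:10
  |U|=6: {3,4,5,6,7,8}:15
  |U|=7: {2,3,4,5,6,7,8}:15
  start at 0(i): 15
  start at 1(k): 15
sum over floor = 30

30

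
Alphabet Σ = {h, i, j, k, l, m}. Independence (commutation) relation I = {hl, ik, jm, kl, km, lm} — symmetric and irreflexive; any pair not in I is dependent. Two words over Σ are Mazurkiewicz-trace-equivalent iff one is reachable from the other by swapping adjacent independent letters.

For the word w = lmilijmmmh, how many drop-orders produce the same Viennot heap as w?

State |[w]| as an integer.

drop 0:l onto floor
drop 1:m onto floor
drop 2:i onto {0:l, 1:m}
drop 3:l onto {2:i}
drop 4:i onto {3:l}
drop 5:j onto {4:i}
drop 6:m onto {4:i}
drop 7:m onto {6:m}
drop 8:m onto {7:m}
drop 9:h onto {5:j, 8:m}
ground layer = {0:l, 1:m}
drop-orders for the pieces not yet dropped (sum over which currently-grounded one goes next):
  1 to go: {9} 1
  2 to go: {5,9} 1  {8,9} 1
  3 to go: {5,8,9} 2  {7,8,9} 1
  4 to go: {5,7,8,9} 3  {6,7,8,9} 1
  5 to go: {5,6,7,8,9} 4
  6 to go: {4,5,6,7,8,9} 4
  7 to go: {3,4,5,6,7,8,9} 4
  8 to go: {2,3,4,5,6,7,8,9} 4
  if 0:l drops first: 4 orders
  if 1:m drops first: 4 orders
heap linearizations: 8

8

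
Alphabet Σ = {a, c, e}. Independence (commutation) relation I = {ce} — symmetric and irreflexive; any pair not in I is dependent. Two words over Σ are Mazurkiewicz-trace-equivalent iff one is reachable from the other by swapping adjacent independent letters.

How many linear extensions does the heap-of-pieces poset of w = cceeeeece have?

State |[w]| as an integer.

84

0(c) covers ∅
1(c) covers 0:c
2(e) covers ∅
3(e) covers 2:e
4(e) covers 3:e
5(e) covers 4:e
6(e) covers 5:e
7(c) covers 1:c
8(e) covers 6:e
floor of heap: 0:c, 2:e
completions by unplaced set U, small U first (add the entries for U minus each lowest piece of U):
  |U|=1: {7}:1  {8}:1
  |U|=2: {1,7}:1  {6,8}:1  {7,8}:2
  |U|=3: {0,1,7}:1  {1,7,8}:3  {5,6,8}:1  {6,7,8}:3
  |U|=4: {0,1,7,8}:4  {1,6,7,8}:6  {4,5,6,8}:1  {5,6,7,8}:4
  |U|=5: {0,1,6,7,8}:10  {1,5,6,7,8}:10  {3,4,5,6,8}:1  {4,5,6,7,8}:5
  |U|=6: {0,1,5,6,7,8}:20  {1,4,5,6,7,8}:15  {2,3,4,5,6,8}:1  {3,4,5,6,7,8}:6
  |U|=7: {0,1,4,5,6,7,8}:35  {1,3,4,5,6,7,8}:21  {2,3,4,5,6,7,8}:7
  start at 0(c): 28
  start at 2(e): 56
sum over floor = 84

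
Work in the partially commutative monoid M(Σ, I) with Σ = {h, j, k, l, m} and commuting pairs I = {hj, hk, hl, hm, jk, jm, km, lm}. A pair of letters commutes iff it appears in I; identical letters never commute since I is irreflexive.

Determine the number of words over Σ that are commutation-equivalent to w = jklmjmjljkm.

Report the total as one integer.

#0=j has no predecessor
#1=k has no predecessor
#2=l depends on [0:j, 1:k]
#3=m has no predecessor
#4=j depends on [2:l]
#5=m depends on [3:m]
#6=j depends on [4:j]
#7=l depends on [6:j]
#8=j depends on [7:l]
#9=k depends on [7:l]
#10=m depends on [5:m]
sources: [0:j, 1:k, 3:m]
N(rest) = Σ N(rest − s) over sources s of rest; N(one piece) = 1:
  size 1 → [8]=1  [9]=1  [10]=1
  size 2 → [5,10]=1  [8,9]=2  [8,10]=2  [9,10]=2
  size 3 → [3,5,10]=1  [5,8,10]=3  [5,9,10]=3  [7,8,9]=2  [8,9,10]=6
  size 4 → [3,5,8,10]=4  [3,5,9,10]=4  [5,8,9,10]=12  [6,7,8,9]=2  [7,8,9,10]=8
  size 5 → [3,5,8,9,10]=20  [4,6,7,8,9]=2  [5,7,8,9,10]=20  [6,7,8,9,10]=10
  size 6 → [2,4,6,7,8,9]=2  [3,5,7,8,9,10]=40  [4,6,7,8,9,10]=12  [5,6,7,8,9,10]=30
  size 7 → [0,2,4,6,7,8,9]=2  [1,2,4,6,7,8,9]=2  [2,4,6,7,8,9,10]=14  [3,5,6,7,8,9,10]=70  [4,5,6,7,8,9,10]=42
  size 8 → [0,1,2,4,6,7,8,9]=4  [0,2,4,6,7,8,9,10]=16  [1,2,4,6,7,8,9,10]=16  [2,4,5,6,7,8,9,10]=56  [3,4,5,6,7,8,9,10]=112
  size 9 → [0,1,2,4,6,7,8,9,10]=36  [0,2,4,5,6,7,8,9,10]=72  [1,2,4,5,6,7,8,9,10]=72  [2,3,4,5,6,7,8,9,10]=168
  first=0(j) contributes 240
  first=1(k) contributes 240
  first=3(m) contributes 180
|[w]| = 660

660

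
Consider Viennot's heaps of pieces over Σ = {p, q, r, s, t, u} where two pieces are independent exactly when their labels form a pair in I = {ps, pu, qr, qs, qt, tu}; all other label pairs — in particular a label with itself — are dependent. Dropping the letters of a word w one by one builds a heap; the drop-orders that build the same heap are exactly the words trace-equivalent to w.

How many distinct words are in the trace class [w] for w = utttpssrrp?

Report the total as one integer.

13

0(u) covers ∅
1(t) covers ∅
2(t) covers 1:t
3(t) covers 2:t
4(p) covers 3:t
5(s) covers 0:u, 3:t
6(s) covers 5:s
7(r) covers 4:p, 6:s
8(r) covers 7:r
9(p) covers 8:r
floor of heap: 0:u, 1:t
completions by unplaced set U, small U first (add the entries for U minus each lowest piece of U):
  |U|=1: {9}:1
  |U|=2: {8,9}:1
  |U|=3: {7,8,9}:1
  |U|=4: {4,7,8,9}:1  {6,7,8,9}:1
  |U|=5: {4,6,7,8,9}:2  {5,6,7,8,9}:1
  |U|=6: {0,5,6,7,8,9}:1  {4,5,6,7,8,9}:3
  |U|=7: {0,4,5,6,7,8,9}:4  {3,4,5,6,7,8,9}:3
  |U|=8: {0,3,4,5,6,7,8,9}:7  {2,3,4,5,6,7,8,9}:3
  start at 0(u): 3
  start at 1(t): 10
sum over floor = 13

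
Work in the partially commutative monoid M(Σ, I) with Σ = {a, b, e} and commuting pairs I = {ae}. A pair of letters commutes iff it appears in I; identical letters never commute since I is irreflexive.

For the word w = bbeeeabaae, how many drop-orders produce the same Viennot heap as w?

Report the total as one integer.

piece 0:b — minimal
piece 1:b rests on {0:b}
piece 2:e rests on {1:b}
piece 3:e rests on {2:e}
piece 4:e rests on {3:e}
piece 5:a rests on {1:b}
piece 6:b rests on {4:e, 5:a}
piece 7:a rests on {6:b}
piece 8:a rests on {7:a}
piece 9:e rests on {6:b}
minimal pieces: {0:b}
ways to finish when only these pieces remain (= sum over removing one remaining piece with nothing left below it):
  1 left: {8}→1  {9}→1
  2 left: {7,8}→1  {8,9}→2
  3 left: {7,8,9}→3
  4 left: {6,7,8,9}→3
  5 left: {4,6,7,8,9}→3  {5,6,7,8,9}→3
  6 left: {3,4,6,7,8,9}→3  {4,5,6,7,8,9}→6
  7 left: {2,3,4,6,7,8,9}→3  {3,4,5,6,7,8,9}→9
  8 left: {2,3,4,5,6,7,8,9}→12
  placing 0:b first → 12 extensions

12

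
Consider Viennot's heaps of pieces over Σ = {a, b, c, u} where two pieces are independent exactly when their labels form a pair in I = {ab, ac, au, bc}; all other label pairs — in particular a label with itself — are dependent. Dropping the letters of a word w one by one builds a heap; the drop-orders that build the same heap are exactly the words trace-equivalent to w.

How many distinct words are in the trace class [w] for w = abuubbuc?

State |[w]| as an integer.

drop 0:a onto floor
drop 1:b onto floor
drop 2:u onto {1:b}
drop 3:u onto {2:u}
drop 4:b onto {3:u}
drop 5:b onto {4:b}
drop 6:u onto {5:b}
drop 7:c onto {6:u}
ground layer = {0:a, 1:b}
drop-orders for the pieces not yet dropped (sum over which currently-grounded one goes next):
  1 to go: {0} 1  {7} 1
  2 to go: {0,7} 2  {6,7} 1
  3 to go: {0,6,7} 3  {5,6,7} 1
  4 to go: {0,5,6,7} 4  {4,5,6,7} 1
  5 to go: {0,4,5,6,7} 5  {3,4,5,6,7} 1
  6 to go: {0,3,4,5,6,7} 6  {2,3,4,5,6,7} 1
  if 0:a drops first: 1 orders
  if 1:b drops first: 7 orders
heap linearizations: 8

8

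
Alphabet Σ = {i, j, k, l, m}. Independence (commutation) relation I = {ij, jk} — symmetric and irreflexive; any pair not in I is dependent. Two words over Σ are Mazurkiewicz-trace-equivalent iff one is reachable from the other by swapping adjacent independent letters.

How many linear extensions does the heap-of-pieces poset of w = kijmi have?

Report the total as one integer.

0(k) covers ∅
1(i) covers 0:k
2(j) covers ∅
3(m) covers 1:i, 2:j
4(i) covers 3:m
floor of heap: 0:k, 2:j
completions by unplaced set U, small U first (add the entries for U minus each lowest piece of U):
  |U|=1: {4}:1
  |U|=2: {3,4}:1
  |U|=3: {1,3,4}:1  {2,3,4}:1
  start at 0(k): 2
  start at 2(j): 1
sum over floor = 3

3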